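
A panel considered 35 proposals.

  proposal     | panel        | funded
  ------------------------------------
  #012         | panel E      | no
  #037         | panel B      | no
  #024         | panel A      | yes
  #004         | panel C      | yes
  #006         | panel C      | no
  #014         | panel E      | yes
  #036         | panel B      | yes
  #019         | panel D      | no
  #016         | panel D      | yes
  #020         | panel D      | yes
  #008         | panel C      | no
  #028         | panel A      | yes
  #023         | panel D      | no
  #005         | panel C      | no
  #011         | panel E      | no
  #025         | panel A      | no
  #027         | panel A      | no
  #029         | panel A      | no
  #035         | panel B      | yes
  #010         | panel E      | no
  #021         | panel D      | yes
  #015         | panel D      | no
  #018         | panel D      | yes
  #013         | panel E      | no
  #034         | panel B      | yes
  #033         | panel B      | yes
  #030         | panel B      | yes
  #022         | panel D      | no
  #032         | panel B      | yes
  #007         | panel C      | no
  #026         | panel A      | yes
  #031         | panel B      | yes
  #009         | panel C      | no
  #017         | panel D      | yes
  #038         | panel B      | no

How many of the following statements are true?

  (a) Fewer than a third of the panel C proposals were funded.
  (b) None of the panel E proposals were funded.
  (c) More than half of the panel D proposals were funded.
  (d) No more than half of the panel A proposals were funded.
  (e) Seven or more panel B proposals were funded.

(a) panel C: |A| = 6, |A ∩ B| = 1; needs |A ∩ B| / |A| < 1/3 — true.
(b) panel E: |A| = 5, |A ∩ B| = 1; needs A ∩ B = ∅ (|A ∩ B| = 0) — false.
(c) panel D: |A| = 9, |A ∩ B| = 5; needs |A ∩ B| > |A ∖ B| — true.
(d) panel A: |A| = 6, |A ∩ B| = 3; needs |A ∩ B| ≤ |A ∖ B| — true.
(e) panel B: |A| = 9, |A ∩ B| = 7; needs |A ∩ B| ≥ 7 — true.

4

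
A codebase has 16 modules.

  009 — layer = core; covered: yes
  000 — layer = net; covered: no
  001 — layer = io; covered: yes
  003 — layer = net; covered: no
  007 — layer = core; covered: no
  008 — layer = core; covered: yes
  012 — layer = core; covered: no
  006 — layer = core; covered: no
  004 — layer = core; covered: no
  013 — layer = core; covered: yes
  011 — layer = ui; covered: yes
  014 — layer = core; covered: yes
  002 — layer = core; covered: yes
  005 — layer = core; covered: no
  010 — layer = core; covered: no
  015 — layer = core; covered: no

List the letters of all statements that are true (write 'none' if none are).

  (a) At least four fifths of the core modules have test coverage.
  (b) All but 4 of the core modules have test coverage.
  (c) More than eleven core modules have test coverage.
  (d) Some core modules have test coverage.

(d)

|A| = 12, |A ∩ B| = 5, |A ∖ B| = 7.
(a) |A ∩ B| / |A| ≥ 4/5: fails.
(b) |A ∖ B| = 4: fails.
(c) |A ∩ B| > 11: fails.
(d) A ∩ B ≠ ∅ (|A ∩ B| ≥ 1): holds.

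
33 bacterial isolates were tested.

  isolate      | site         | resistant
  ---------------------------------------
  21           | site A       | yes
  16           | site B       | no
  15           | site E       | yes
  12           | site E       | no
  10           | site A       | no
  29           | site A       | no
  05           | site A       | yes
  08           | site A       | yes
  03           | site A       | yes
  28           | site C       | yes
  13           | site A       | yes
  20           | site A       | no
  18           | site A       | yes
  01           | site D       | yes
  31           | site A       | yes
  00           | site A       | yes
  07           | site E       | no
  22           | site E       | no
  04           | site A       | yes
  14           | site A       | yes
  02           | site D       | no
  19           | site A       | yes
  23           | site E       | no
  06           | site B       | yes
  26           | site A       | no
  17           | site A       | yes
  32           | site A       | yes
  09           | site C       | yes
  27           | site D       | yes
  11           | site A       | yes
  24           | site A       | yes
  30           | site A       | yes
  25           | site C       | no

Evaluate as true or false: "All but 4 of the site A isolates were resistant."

Truth condition: |A ∖ B| = 4.
|A| = 20, |A ∩ B| = 16, |A ∖ B| = 4.
|A ∖ B| = 4, so the statement is true.

True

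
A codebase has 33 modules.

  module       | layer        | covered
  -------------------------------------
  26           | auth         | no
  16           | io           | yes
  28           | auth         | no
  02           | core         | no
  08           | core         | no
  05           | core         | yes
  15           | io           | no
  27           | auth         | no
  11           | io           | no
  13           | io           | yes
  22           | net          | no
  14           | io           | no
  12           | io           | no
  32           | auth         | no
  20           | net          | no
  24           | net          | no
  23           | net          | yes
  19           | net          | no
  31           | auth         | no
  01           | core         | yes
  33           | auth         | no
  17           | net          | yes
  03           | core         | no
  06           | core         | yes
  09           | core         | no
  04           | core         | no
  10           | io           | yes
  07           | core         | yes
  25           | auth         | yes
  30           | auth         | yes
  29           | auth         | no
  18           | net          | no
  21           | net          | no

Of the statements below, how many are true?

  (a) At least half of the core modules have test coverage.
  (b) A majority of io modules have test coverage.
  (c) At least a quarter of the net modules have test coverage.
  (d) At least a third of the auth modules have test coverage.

1

(a) core: |A| = 9, |A ∩ B| = 4; needs |A ∩ B| ≥ |A ∖ B| — false.
(b) io: |A| = 7, |A ∩ B| = 3; needs |A ∩ B| > |A ∖ B| — false.
(c) net: |A| = 8, |A ∩ B| = 2; needs |A ∩ B| / |A| ≥ 1/4 — true.
(d) auth: |A| = 9, |A ∩ B| = 2; needs |A ∩ B| / |A| ≥ 1/3 — false.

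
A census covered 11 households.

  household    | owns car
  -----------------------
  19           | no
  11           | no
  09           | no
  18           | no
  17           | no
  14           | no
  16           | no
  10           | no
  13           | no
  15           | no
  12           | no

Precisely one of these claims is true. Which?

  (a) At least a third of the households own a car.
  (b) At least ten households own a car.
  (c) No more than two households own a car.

|A| = 11, |A ∩ B| = 0, |A ∖ B| = 11.
(a) requires |A ∩ B| / |A| ≥ 1/3: false.
(b) requires |A ∩ B| ≥ 10: false.
(c) requires |A ∩ B| ≤ 2: true.

(c)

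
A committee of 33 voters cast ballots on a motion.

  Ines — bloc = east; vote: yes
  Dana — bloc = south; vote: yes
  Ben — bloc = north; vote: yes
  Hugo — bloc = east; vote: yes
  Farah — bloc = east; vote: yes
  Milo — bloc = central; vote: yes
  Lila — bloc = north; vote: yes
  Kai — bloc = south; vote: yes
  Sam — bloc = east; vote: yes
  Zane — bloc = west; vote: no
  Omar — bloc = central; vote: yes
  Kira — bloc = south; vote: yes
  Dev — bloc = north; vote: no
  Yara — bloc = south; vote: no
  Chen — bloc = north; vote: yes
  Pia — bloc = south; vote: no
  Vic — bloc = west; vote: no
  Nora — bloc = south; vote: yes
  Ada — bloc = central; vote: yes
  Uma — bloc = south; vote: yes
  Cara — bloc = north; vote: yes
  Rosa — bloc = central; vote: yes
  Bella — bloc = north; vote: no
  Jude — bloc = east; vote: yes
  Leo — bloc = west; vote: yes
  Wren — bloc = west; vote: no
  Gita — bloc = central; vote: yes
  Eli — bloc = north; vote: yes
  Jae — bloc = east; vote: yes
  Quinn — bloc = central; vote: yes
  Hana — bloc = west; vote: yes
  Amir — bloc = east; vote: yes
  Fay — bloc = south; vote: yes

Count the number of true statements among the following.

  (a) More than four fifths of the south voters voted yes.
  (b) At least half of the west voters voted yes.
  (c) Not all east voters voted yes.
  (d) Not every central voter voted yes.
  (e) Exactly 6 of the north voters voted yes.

0

(a) south: |A| = 8, |A ∩ B| = 6; needs |A ∩ B| / |A| > 4/5 — false.
(b) west: |A| = 5, |A ∩ B| = 2; needs |A ∩ B| ≥ |A ∖ B| — false.
(c) east: |A| = 7, |A ∩ B| = 7; needs A ⊄ B (|A ∖ B| ≥ 1) — false.
(d) central: |A| = 6, |A ∩ B| = 6; needs A ⊄ B (|A ∖ B| ≥ 1) — false.
(e) north: |A| = 7, |A ∩ B| = 5; needs |A ∩ B| = 6 — false.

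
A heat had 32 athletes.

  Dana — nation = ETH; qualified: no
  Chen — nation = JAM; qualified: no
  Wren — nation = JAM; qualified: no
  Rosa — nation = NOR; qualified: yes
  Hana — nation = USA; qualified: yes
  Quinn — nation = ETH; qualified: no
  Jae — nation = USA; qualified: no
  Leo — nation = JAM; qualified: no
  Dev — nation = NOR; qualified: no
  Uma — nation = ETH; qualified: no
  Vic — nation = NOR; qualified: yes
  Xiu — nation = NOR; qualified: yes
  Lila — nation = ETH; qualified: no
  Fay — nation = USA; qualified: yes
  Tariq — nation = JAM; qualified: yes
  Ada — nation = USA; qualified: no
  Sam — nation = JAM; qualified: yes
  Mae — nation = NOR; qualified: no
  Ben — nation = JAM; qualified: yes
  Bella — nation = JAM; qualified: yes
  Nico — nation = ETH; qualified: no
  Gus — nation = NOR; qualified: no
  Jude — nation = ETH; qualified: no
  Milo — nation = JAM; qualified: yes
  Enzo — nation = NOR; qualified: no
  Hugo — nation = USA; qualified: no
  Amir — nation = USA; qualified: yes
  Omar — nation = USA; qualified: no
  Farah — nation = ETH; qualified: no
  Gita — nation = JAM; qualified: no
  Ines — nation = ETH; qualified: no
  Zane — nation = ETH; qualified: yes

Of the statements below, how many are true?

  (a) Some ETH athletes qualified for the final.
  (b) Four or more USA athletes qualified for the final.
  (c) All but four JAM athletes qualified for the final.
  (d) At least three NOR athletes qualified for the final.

3

(a) ETH: |A| = 9, |A ∩ B| = 1; needs A ∩ B ≠ ∅ (|A ∩ B| ≥ 1) — true.
(b) USA: |A| = 7, |A ∩ B| = 3; needs |A ∩ B| ≥ 4 — false.
(c) JAM: |A| = 9, |A ∩ B| = 5; needs |A ∖ B| = 4 — true.
(d) NOR: |A| = 7, |A ∩ B| = 3; needs |A ∩ B| ≥ 3 — true.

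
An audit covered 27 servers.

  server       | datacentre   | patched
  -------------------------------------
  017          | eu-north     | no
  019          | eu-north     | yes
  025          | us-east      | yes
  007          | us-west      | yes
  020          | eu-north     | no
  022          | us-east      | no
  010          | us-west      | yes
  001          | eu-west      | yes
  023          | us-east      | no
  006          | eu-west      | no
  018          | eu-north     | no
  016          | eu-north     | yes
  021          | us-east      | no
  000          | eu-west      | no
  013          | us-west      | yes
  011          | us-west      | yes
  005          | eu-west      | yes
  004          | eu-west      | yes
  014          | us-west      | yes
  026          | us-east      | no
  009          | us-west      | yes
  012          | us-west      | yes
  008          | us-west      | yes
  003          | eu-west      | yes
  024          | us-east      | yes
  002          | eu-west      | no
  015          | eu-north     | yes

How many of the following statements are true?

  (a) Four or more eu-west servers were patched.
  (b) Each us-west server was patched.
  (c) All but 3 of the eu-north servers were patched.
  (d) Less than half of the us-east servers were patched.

(a) eu-west: |A| = 7, |A ∩ B| = 4; needs |A ∩ B| ≥ 4 — true.
(b) us-west: |A| = 8, |A ∩ B| = 8; needs A ⊆ B, i.e. every element of A is in B (|A ∖ B| = 0) — true.
(c) eu-north: |A| = 6, |A ∩ B| = 3; needs |A ∖ B| = 3 — true.
(d) us-east: |A| = 6, |A ∩ B| = 2; needs |A ∩ B| < |A ∖ B| — true.

4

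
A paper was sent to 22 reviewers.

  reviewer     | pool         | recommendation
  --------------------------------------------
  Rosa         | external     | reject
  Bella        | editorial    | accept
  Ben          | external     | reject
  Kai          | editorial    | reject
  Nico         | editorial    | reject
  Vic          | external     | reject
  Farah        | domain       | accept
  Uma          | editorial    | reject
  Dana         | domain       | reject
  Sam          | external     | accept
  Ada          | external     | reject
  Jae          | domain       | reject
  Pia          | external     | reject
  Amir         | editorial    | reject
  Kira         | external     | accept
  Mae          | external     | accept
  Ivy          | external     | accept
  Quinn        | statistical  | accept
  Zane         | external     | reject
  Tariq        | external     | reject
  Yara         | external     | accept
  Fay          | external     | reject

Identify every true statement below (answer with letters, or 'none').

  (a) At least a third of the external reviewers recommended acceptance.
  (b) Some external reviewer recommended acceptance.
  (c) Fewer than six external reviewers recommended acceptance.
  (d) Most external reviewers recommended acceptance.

(a), (b), (c)

|A| = 13, |A ∩ B| = 5, |A ∖ B| = 8.
(a) |A ∩ B| / |A| ≥ 1/3: holds.
(b) A ∩ B ≠ ∅ (|A ∩ B| ≥ 1): holds.
(c) |A ∩ B| < 6: holds.
(d) |A ∩ B| > |A ∖ B|: fails.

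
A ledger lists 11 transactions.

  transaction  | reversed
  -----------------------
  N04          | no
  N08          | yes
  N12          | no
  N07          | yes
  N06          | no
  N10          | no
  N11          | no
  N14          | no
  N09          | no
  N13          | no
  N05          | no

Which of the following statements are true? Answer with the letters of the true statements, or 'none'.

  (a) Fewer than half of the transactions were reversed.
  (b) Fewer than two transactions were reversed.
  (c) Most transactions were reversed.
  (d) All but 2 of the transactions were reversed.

|A| = 11, |A ∩ B| = 2, |A ∖ B| = 9.
(a) |A ∩ B| < |A ∖ B|: holds.
(b) |A ∩ B| < 2: fails.
(c) |A ∩ B| > |A ∖ B|: fails.
(d) |A ∖ B| = 2: fails.

(a)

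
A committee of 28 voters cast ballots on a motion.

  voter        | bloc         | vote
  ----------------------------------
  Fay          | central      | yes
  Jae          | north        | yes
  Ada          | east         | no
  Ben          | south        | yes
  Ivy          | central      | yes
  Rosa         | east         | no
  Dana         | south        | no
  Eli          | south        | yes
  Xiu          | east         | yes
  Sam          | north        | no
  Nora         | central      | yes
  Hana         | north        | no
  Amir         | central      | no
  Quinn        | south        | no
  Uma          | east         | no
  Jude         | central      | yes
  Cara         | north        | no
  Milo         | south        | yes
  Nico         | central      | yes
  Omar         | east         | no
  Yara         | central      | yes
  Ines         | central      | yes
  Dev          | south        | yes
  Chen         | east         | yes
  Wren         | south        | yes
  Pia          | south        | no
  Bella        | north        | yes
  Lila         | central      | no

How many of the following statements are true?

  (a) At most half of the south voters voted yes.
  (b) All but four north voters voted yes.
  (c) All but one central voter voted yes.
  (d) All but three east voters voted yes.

0

(a) south: |A| = 8, |A ∩ B| = 5; needs |A ∩ B| ≤ |A ∖ B| — false.
(b) north: |A| = 5, |A ∩ B| = 2; needs |A ∖ B| = 4 — false.
(c) central: |A| = 9, |A ∩ B| = 7; needs |A ∖ B| = 1 — false.
(d) east: |A| = 6, |A ∩ B| = 2; needs |A ∖ B| = 3 — false.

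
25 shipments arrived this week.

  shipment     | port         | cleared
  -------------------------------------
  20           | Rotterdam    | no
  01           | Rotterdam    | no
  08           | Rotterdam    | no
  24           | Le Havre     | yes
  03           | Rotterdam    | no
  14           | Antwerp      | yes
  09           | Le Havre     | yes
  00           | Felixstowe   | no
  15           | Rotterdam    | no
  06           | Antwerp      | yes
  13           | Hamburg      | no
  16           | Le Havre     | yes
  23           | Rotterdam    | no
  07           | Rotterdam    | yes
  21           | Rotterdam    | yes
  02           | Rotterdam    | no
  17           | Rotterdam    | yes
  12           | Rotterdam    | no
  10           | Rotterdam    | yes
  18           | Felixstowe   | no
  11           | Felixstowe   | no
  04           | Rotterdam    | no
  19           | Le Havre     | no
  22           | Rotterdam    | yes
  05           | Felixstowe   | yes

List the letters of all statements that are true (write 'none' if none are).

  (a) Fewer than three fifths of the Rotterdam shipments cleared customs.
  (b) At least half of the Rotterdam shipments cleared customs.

|A| = 14, |A ∩ B| = 5, |A ∖ B| = 9.
(a) |A ∩ B| / |A| < 3/5: holds.
(b) |A ∩ B| ≥ |A ∖ B|: fails.

(a)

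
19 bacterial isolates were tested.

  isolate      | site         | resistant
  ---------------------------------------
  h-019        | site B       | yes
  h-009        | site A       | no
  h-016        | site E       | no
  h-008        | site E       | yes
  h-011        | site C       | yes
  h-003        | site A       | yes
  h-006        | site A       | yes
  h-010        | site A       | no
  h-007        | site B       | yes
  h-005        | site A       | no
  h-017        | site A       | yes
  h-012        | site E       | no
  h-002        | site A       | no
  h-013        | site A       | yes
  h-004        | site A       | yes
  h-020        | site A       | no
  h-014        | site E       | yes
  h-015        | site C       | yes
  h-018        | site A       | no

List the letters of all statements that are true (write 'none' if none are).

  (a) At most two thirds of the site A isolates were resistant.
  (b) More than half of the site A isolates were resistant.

|A| = 11, |A ∩ B| = 5, |A ∖ B| = 6.
(a) |A ∩ B| / |A| ≤ 2/3: holds.
(b) |A ∩ B| > |A ∖ B|: fails.

(a)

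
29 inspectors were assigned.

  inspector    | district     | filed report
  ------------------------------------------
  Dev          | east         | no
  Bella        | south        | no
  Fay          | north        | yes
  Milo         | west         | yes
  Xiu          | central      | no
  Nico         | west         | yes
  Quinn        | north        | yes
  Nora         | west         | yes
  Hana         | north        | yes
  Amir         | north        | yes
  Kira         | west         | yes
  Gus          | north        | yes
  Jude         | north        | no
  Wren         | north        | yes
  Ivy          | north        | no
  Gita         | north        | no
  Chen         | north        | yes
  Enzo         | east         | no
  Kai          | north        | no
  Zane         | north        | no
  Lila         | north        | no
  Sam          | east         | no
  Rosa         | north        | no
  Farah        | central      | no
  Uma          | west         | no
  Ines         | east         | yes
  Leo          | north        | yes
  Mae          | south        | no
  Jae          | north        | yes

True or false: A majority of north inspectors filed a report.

True

Truth condition: |A ∩ B| > |A ∖ B|.
|A| = 16, |A ∩ B| = 9, |A ∖ B| = 7.
9 > 7, so the statement is true.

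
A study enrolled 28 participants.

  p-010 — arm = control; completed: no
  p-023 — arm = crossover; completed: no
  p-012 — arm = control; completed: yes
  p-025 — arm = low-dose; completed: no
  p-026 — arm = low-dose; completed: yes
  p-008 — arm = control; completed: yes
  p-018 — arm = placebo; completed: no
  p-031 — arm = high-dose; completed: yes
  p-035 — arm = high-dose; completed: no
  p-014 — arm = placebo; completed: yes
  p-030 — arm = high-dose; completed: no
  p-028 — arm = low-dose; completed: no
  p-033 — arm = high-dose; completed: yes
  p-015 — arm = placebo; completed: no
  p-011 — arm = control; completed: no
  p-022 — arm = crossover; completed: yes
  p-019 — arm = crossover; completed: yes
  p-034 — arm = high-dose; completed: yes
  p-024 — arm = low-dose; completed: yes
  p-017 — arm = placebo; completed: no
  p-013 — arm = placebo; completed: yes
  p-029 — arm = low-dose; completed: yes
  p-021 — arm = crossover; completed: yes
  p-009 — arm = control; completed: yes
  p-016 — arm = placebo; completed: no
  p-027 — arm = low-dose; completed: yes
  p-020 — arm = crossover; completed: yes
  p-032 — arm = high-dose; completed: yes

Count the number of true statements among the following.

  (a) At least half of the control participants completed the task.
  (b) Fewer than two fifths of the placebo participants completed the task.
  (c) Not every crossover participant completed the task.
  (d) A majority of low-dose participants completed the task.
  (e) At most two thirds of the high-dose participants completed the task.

(a) control: |A| = 5, |A ∩ B| = 3; needs |A ∩ B| ≥ |A ∖ B| — true.
(b) placebo: |A| = 6, |A ∩ B| = 2; needs |A ∩ B| / |A| < 2/5 — true.
(c) crossover: |A| = 5, |A ∩ B| = 4; needs A ⊄ B (|A ∖ B| ≥ 1) — true.
(d) low-dose: |A| = 6, |A ∩ B| = 4; needs |A ∩ B| > |A ∖ B| — true.
(e) high-dose: |A| = 6, |A ∩ B| = 4; needs |A ∩ B| / |A| ≤ 2/3 — true.

5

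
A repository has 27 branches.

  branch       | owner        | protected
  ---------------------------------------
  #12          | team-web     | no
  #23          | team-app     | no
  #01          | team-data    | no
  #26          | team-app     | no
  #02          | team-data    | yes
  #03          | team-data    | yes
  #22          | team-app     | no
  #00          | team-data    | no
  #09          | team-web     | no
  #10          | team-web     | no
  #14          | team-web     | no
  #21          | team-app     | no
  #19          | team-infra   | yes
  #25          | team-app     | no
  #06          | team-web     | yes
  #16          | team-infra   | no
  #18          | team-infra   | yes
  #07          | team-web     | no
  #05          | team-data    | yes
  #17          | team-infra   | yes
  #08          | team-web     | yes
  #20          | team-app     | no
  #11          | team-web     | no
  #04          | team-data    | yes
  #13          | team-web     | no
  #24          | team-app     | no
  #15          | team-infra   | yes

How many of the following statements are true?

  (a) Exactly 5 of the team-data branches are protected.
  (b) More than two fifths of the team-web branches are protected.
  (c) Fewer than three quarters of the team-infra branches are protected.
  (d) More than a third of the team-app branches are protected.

0

(a) team-data: |A| = 6, |A ∩ B| = 4; needs |A ∩ B| = 5 — false.
(b) team-web: |A| = 9, |A ∩ B| = 2; needs |A ∩ B| / |A| > 2/5 — false.
(c) team-infra: |A| = 5, |A ∩ B| = 4; needs |A ∩ B| / |A| < 3/4 — false.
(d) team-app: |A| = 7, |A ∩ B| = 0; needs |A ∩ B| / |A| > 1/3 — false.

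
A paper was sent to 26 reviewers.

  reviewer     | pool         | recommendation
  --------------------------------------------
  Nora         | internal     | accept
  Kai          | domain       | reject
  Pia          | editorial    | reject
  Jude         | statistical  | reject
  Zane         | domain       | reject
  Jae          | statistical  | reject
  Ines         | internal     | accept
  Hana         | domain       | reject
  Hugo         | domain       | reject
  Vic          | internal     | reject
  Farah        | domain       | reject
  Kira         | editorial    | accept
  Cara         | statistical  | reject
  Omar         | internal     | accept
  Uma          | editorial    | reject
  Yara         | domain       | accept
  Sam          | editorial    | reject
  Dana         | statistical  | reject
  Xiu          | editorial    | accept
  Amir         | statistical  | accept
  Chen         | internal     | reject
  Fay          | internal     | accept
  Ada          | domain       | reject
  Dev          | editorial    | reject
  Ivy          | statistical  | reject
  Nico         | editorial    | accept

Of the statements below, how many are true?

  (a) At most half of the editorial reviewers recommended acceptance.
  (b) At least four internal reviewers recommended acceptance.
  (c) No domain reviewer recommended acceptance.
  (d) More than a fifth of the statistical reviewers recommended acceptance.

(a) editorial: |A| = 7, |A ∩ B| = 3; needs |A ∩ B| ≤ |A ∖ B| — true.
(b) internal: |A| = 6, |A ∩ B| = 4; needs |A ∩ B| ≥ 4 — true.
(c) domain: |A| = 7, |A ∩ B| = 1; needs A ∩ B = ∅ (|A ∩ B| = 0) — false.
(d) statistical: |A| = 6, |A ∩ B| = 1; needs |A ∩ B| / |A| > 1/5 — false.

2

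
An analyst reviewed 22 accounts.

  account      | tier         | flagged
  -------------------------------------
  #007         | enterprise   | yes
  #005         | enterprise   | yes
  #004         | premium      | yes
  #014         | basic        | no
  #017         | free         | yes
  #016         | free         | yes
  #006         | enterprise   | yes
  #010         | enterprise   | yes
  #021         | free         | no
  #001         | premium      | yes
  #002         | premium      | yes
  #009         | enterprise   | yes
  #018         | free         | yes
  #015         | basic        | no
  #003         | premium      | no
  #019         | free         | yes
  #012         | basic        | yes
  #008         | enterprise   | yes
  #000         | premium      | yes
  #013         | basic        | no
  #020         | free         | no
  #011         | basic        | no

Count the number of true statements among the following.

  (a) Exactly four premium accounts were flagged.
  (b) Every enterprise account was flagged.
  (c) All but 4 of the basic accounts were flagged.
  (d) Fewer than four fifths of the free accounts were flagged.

(a) premium: |A| = 5, |A ∩ B| = 4; needs |A ∩ B| = 4 — true.
(b) enterprise: |A| = 6, |A ∩ B| = 6; needs A ⊆ B, i.e. every element of A is in B (|A ∖ B| = 0) — true.
(c) basic: |A| = 5, |A ∩ B| = 1; needs |A ∖ B| = 4 — true.
(d) free: |A| = 6, |A ∩ B| = 4; needs |A ∩ B| / |A| < 4/5 — true.

4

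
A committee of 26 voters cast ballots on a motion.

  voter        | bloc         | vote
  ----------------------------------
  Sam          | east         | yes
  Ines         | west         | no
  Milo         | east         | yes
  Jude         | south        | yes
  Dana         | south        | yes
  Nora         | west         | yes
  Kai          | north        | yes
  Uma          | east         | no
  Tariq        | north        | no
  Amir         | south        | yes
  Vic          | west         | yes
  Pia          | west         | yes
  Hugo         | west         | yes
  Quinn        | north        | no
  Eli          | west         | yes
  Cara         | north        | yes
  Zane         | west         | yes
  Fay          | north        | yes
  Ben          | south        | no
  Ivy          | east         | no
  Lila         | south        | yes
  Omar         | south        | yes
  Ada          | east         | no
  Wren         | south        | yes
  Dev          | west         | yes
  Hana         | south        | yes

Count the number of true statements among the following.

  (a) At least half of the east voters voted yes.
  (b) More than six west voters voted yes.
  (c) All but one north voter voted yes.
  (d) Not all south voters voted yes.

2

(a) east: |A| = 5, |A ∩ B| = 2; needs |A ∩ B| ≥ |A ∖ B| — false.
(b) west: |A| = 8, |A ∩ B| = 7; needs |A ∩ B| > 6 — true.
(c) north: |A| = 5, |A ∩ B| = 3; needs |A ∖ B| = 1 — false.
(d) south: |A| = 8, |A ∩ B| = 7; needs A ⊄ B (|A ∖ B| ≥ 1) — true.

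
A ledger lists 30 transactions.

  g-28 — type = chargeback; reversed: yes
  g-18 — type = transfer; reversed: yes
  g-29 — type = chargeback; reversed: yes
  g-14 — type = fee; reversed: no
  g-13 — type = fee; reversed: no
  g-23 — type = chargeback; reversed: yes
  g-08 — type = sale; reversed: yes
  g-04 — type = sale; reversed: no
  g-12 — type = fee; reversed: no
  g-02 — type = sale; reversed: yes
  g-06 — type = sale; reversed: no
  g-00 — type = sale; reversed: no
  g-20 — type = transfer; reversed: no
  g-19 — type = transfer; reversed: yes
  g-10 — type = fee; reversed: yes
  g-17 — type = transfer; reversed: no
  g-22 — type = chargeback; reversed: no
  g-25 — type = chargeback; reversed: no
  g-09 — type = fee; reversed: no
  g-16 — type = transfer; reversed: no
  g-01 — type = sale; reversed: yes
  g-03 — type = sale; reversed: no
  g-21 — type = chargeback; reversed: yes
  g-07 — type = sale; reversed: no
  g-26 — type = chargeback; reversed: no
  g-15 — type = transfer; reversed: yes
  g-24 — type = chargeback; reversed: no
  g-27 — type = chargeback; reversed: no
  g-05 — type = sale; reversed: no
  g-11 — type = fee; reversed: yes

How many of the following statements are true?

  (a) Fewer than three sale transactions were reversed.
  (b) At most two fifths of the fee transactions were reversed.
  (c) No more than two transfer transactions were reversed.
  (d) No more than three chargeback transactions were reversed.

(a) sale: |A| = 9, |A ∩ B| = 3; needs |A ∩ B| < 3 — false.
(b) fee: |A| = 6, |A ∩ B| = 2; needs |A ∩ B| / |A| ≤ 2/5 — true.
(c) transfer: |A| = 6, |A ∩ B| = 3; needs |A ∩ B| ≤ 2 — false.
(d) chargeback: |A| = 9, |A ∩ B| = 4; needs |A ∩ B| ≤ 3 — false.

1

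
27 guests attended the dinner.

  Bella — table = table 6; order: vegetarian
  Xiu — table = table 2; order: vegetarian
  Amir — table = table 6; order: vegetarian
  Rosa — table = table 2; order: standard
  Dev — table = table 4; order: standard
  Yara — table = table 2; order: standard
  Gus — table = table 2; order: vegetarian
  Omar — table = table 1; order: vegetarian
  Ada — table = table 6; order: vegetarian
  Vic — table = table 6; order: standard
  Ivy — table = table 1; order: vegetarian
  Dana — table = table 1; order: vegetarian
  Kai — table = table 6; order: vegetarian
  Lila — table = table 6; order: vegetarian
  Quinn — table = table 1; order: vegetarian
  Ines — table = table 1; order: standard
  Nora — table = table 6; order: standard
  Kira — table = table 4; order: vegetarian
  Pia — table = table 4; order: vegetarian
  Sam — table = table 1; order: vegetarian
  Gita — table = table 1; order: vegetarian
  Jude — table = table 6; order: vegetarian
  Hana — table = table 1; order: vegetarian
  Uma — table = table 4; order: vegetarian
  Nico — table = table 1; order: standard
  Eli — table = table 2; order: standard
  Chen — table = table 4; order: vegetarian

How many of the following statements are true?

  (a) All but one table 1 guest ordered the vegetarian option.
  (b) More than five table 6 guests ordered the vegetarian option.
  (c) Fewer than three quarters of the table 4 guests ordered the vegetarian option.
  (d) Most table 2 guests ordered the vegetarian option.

1

(a) table 1: |A| = 9, |A ∩ B| = 7; needs |A ∖ B| = 1 — false.
(b) table 6: |A| = 8, |A ∩ B| = 6; needs |A ∩ B| > 5 — true.
(c) table 4: |A| = 5, |A ∩ B| = 4; needs |A ∩ B| / |A| < 3/4 — false.
(d) table 2: |A| = 5, |A ∩ B| = 2; needs |A ∩ B| > |A ∖ B| — false.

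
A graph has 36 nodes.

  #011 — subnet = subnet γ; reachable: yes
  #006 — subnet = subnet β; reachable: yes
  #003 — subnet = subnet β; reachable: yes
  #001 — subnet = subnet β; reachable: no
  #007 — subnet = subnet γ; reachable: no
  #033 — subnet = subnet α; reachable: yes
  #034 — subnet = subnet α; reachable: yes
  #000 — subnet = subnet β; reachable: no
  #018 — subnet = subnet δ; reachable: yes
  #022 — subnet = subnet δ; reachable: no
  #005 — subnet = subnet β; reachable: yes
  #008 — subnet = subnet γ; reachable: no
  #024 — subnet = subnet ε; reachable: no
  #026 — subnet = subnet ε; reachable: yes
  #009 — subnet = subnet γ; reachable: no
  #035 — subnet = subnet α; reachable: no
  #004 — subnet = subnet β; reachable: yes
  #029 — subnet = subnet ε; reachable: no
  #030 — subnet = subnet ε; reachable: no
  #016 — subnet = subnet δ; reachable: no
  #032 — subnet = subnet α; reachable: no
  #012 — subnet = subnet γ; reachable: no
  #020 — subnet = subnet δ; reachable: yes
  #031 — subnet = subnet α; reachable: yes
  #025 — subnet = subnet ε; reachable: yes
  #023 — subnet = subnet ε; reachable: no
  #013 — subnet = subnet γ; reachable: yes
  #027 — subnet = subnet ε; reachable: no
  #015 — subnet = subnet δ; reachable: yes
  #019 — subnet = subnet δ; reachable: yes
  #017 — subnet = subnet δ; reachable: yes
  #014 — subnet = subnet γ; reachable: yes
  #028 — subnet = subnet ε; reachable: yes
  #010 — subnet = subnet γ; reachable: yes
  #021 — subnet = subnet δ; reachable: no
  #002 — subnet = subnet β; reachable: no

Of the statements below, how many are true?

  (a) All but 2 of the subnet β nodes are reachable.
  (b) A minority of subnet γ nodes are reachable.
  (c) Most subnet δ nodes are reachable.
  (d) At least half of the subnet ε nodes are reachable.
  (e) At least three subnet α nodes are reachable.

(a) subnet β: |A| = 7, |A ∩ B| = 4; needs |A ∖ B| = 2 — false.
(b) subnet γ: |A| = 8, |A ∩ B| = 4; needs |A ∩ B| < |A ∖ B| — false.
(c) subnet δ: |A| = 8, |A ∩ B| = 5; needs |A ∩ B| > |A ∖ B| — true.
(d) subnet ε: |A| = 8, |A ∩ B| = 3; needs |A ∩ B| ≥ |A ∖ B| — false.
(e) subnet α: |A| = 5, |A ∩ B| = 3; needs |A ∩ B| ≥ 3 — true.

2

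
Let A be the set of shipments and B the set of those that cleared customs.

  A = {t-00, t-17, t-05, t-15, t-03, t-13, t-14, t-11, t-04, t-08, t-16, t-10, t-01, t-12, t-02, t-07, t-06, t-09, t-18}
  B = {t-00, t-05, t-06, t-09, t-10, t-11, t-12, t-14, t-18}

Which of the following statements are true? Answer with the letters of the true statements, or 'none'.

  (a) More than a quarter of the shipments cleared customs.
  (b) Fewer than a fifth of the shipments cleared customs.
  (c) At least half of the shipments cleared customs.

(a)

|A| = 19, |A ∩ B| = 9, |A ∖ B| = 10.
(a) |A ∩ B| / |A| > 1/4: holds.
(b) |A ∩ B| / |A| < 1/5: fails.
(c) |A ∩ B| ≥ |A ∖ B|: fails.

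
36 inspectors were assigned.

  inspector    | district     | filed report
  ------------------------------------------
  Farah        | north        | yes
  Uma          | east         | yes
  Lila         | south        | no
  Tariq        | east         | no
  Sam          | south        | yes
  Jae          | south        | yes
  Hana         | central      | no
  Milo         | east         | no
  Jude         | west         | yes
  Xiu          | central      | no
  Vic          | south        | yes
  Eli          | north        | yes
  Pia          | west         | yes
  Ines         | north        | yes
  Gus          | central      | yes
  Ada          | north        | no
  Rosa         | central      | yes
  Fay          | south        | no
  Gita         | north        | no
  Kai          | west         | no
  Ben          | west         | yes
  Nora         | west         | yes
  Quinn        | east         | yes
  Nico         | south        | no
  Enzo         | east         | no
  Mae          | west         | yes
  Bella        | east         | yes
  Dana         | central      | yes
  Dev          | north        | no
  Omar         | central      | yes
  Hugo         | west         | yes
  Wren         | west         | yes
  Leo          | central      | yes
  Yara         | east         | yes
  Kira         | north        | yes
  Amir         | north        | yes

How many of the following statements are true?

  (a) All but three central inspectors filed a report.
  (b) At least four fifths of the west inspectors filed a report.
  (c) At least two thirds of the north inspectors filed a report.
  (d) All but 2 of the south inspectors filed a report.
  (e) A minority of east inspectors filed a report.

(a) central: |A| = 7, |A ∩ B| = 5; needs |A ∖ B| = 3 — false.
(b) west: |A| = 8, |A ∩ B| = 7; needs |A ∩ B| / |A| ≥ 4/5 — true.
(c) north: |A| = 8, |A ∩ B| = 5; needs |A ∩ B| / |A| ≥ 2/3 — false.
(d) south: |A| = 6, |A ∩ B| = 3; needs |A ∖ B| = 2 — false.
(e) east: |A| = 7, |A ∩ B| = 4; needs |A ∩ B| < |A ∖ B| — false.

1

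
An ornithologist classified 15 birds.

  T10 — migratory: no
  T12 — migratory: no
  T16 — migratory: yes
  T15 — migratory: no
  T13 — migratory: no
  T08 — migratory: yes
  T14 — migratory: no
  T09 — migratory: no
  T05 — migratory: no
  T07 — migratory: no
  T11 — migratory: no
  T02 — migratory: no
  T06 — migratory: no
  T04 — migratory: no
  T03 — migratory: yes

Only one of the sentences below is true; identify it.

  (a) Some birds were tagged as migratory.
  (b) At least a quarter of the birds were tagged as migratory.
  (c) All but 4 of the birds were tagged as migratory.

(a)

|A| = 15, |A ∩ B| = 3, |A ∖ B| = 12.
(a) requires A ∩ B ≠ ∅ (|A ∩ B| ≥ 1): true.
(b) requires |A ∩ B| / |A| ≥ 1/4: false.
(c) requires |A ∖ B| = 4: false.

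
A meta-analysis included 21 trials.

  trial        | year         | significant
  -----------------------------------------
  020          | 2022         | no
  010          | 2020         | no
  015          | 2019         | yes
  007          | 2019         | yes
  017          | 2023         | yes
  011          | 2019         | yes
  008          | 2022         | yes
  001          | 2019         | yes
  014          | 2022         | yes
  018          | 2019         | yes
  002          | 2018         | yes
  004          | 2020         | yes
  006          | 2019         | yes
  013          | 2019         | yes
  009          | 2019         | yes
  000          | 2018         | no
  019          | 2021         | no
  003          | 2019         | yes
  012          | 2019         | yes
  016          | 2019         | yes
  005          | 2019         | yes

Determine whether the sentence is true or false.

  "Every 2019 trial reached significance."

'Every 2019 trial reached significance' holds iff A ⊆ B, i.e. every element of A is in B (|A ∖ B| = 0).
A (the restrictor) = {015, 007, 011, 001, 018, 006, 013, 009, 003, 012, 016, 005}, |A| = 12.
A ∖ B = {}, so |A ∖ B| = 0.
So the statement is true.

True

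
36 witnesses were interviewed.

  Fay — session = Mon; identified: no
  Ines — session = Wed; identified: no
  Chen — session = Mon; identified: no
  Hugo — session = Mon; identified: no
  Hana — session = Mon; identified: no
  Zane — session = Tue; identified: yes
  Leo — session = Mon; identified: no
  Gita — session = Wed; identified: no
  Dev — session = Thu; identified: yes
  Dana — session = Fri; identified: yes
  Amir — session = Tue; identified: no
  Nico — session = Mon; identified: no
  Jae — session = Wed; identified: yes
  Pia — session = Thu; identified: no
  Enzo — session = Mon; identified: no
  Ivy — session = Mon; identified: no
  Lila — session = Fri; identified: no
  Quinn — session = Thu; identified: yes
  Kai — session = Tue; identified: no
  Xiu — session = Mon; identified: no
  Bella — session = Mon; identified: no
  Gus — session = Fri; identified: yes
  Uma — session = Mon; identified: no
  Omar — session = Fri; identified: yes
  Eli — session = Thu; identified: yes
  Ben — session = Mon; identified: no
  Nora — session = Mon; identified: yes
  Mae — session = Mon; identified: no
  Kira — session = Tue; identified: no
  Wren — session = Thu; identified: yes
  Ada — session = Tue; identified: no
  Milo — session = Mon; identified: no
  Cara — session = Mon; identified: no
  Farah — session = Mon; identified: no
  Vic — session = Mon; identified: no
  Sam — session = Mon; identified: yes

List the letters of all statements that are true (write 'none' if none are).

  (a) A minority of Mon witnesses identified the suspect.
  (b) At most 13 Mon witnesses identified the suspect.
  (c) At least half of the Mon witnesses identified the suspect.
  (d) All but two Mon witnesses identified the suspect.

(a), (b)

|A| = 19, |A ∩ B| = 2, |A ∖ B| = 17.
(a) |A ∩ B| < |A ∖ B|: holds.
(b) |A ∩ B| ≤ 13: holds.
(c) |A ∩ B| ≥ |A ∖ B|: fails.
(d) |A ∖ B| = 2: fails.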